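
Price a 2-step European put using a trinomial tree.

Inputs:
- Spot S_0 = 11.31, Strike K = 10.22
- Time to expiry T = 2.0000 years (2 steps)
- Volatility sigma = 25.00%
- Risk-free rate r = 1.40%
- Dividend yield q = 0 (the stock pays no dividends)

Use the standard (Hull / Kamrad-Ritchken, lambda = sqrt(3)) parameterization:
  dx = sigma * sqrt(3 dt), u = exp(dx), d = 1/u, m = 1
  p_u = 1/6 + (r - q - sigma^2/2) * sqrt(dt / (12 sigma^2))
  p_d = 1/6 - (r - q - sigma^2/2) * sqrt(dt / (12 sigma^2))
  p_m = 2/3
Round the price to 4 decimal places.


Answer: Price = V(0,0) = 0.8828

Derivation:
dt = T/N = 1.000000; dx = sigma*sqrt(3*dt) = 0.433013
u = exp(dx) = 1.541896; d = 1/u = 0.648552
p_u = 0.146748, p_m = 0.666667, p_d = 0.186585
Discount per step: exp(-r*dt) = 0.986098
Stock lattice S(k, j) with j the centered position index:
  k=0: S(0,+0) = 11.3100
  k=1: S(1,-1) = 7.3351; S(1,+0) = 11.3100; S(1,+1) = 17.4388
  k=2: S(2,-2) = 4.7572; S(2,-1) = 7.3351; S(2,+0) = 11.3100; S(2,+1) = 17.4388; S(2,+2) = 26.8889
Terminal payoffs V(N, j) = max(K - S_T, 0):
  V(2,-2) = 5.462788; V(2,-1) = 2.884874; V(2,+0) = 0.000000; V(2,+1) = 0.000000; V(2,+2) = 0.000000
Backward induction: V(k, j) = exp(-r*dt) * [p_u * V(k+1, j+1) + p_m * V(k+1, j) + p_d * V(k+1, j-1)]
  V(1,-1) = exp(-r*dt) * [p_u*0.000000 + p_m*2.884874 + p_d*5.462788] = 2.901617
  V(1,+0) = exp(-r*dt) * [p_u*0.000000 + p_m*0.000000 + p_d*2.884874] = 0.530792
  V(1,+1) = exp(-r*dt) * [p_u*0.000000 + p_m*0.000000 + p_d*0.000000] = 0.000000
  V(0,+0) = exp(-r*dt) * [p_u*0.000000 + p_m*0.530792 + p_d*2.901617] = 0.882814


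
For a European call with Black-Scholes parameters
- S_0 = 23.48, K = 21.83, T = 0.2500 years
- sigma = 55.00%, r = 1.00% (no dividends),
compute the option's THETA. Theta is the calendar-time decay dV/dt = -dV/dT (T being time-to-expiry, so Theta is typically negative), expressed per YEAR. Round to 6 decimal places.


Answer: Theta = -4.854306

Derivation:
d1 = 0.4115502705; d2 = 0.1365502705
phi(d1) = 0.3665481656; exp(-qT) = 1.0000000000; exp(-rT) = 0.9975031224
Theta = -S*exp(-qT)*phi(d1)*sigma/(2*sqrt(T)) - r*K*exp(-rT)*N(d2) + q*S*exp(-qT)*N(d1)
N(d1) = 0.6596654561; N(d2) = 0.5543068567; sqrt(T) = 0.5000000000
Term 1 = -23.4800 * 1.0000000000 * 0.3665481656 * 0.5500 / (2 * 0.5000000000) = -4.7336030106
Term 2 = -0.0100 * 21.8300 * 0.9975031224 * 0.5543068567 = -0.1207030517
Term 3 = 0 (no dividend yield, q = 0)
Theta = -4.7336030106 + (-0.1207030517) + (0.0000000000) = -4.854306


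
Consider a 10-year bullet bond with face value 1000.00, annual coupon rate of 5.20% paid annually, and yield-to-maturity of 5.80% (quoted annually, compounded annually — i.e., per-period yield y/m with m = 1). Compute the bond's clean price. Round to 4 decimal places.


Answer: Price = 955.4180

Derivation:
Coupon per period c = face * coupon_rate / m = 52.000000
Periods per year m = 1; per-period yield y/m = 0.058000
Number of cashflows N = 10
Cashflows (t years, CF_t, discount factor 1/(1+y/m)^(m*t), PV):
  t = 1.0000: CF_t = 52.000000, DF = 0.945180, PV = 49.149338
  t = 2.0000: CF_t = 52.000000, DF = 0.893364, PV = 46.454951
  t = 3.0000: CF_t = 52.000000, DF = 0.844390, PV = 43.908271
  t = 4.0000: CF_t = 52.000000, DF = 0.798100, PV = 41.501202
  t = 5.0000: CF_t = 52.000000, DF = 0.754348, PV = 39.226089
  t = 6.0000: CF_t = 52.000000, DF = 0.712994, PV = 37.075698
  t = 7.0000: CF_t = 52.000000, DF = 0.673908, PV = 35.043193
  t = 8.0000: CF_t = 52.000000, DF = 0.636964, PV = 33.122111
  t = 9.0000: CF_t = 52.000000, DF = 0.602045, PV = 31.306343
  t = 10.0000: CF_t = 1052.000000, DF = 0.569041, PV = 598.630807
Price P = sum_t PV_t = 955.418003


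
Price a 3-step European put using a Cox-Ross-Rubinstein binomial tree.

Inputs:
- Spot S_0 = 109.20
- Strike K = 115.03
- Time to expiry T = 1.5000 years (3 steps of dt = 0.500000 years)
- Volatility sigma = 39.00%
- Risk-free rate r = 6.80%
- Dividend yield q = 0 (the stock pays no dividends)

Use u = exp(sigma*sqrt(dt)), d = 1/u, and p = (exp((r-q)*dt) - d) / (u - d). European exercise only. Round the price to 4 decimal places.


dt = T/N = 0.500000
u = exp(sigma*sqrt(dt)) = 1.317547; d = 1/u = 0.758986
p = (exp((r-q)*dt) - d) / (u - d) = 0.493408
Discount per step: exp(-r*dt) = 0.966572
Stock lattice S(k, i) with i counting down-moves:
  k=0: S(0,0) = 109.2000
  k=1: S(1,0) = 143.8761; S(1,1) = 82.8813
  k=2: S(2,0) = 189.5636; S(2,1) = 109.2000; S(2,2) = 62.9058
  k=3: S(3,0) = 249.7589; S(3,1) = 143.8761; S(3,2) = 82.8813; S(3,3) = 47.7446
Terminal payoffs V(N, i) = max(K - S_T, 0):
  V(3,0) = 0.000000; V(3,1) = 0.000000; V(3,2) = 32.148704; V(3,3) = 67.285392
Backward induction: V(k, i) = exp(-r*dt) * [p * V(k+1, i) + (1-p) * V(k+1, i+1)].
  V(2,0) = exp(-r*dt) * [p*0.000000 + (1-p)*0.000000] = 0.000000
  V(2,1) = exp(-r*dt) * [p*0.000000 + (1-p)*32.148704] = 15.741848
  V(2,2) = exp(-r*dt) * [p*32.148704 + (1-p)*67.285392] = 48.278958
  V(1,0) = exp(-r*dt) * [p*0.000000 + (1-p)*15.741848] = 7.708111
  V(1,1) = exp(-r*dt) * [p*15.741848 + (1-p)*48.278958] = 31.147655
  V(0,0) = exp(-r*dt) * [p*7.708111 + (1-p)*31.147655] = 18.927785

Answer: Price = V(0,0) = 18.9278


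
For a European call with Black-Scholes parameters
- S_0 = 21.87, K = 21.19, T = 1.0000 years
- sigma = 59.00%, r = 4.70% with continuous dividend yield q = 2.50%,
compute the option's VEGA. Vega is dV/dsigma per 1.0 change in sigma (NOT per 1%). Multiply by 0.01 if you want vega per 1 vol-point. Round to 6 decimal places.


d1 = 0.3858245126; d2 = -0.2041754874
phi(d1) = 0.3703270257; exp(-qT) = 0.9753099120; exp(-rT) = 0.9540873976
Vega = S * exp(-qT) * phi(d1) * sqrt(T) = 21.8700 * 0.9753099120 * 0.3703270257 * 1.0000000000 = 7.899086

Answer: Vega = 7.899086


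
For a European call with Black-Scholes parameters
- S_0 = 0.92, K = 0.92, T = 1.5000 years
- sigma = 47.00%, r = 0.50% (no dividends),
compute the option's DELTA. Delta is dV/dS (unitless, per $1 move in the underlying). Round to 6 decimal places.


d1 = 0.3008442455; d2 = -0.2747858440
phi(d1) = 0.3812910963; exp(-qT) = 1.0000000000; exp(-rT) = 0.9925280548
N(d1) = 0.6182333663
Delta = exp(-qT) * N(d1) = 1.0000000000 * 0.6182333663 = 0.618233

Answer: Delta = 0.618233


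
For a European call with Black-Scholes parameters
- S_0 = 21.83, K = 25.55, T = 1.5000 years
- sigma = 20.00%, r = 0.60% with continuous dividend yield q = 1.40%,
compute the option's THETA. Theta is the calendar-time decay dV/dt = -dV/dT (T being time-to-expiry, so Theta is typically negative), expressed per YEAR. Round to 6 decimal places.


Answer: Theta = -0.538643

Derivation:
d1 = -0.5689027541; d2 = -0.8138517284
phi(d1) = 0.3393362738; exp(-qT) = 0.9792189646; exp(-rT) = 0.9910403788
Theta = -S*exp(-qT)*phi(d1)*sigma/(2*sqrt(T)) - r*K*exp(-rT)*N(d2) + q*S*exp(-qT)*N(d1)
N(d1) = 0.2847110681; N(d2) = 0.2078649485; sqrt(T) = 1.2247448714
Term 1 = -21.8300 * 0.9792189646 * 0.3393362738 * 0.2000 / (2 * 1.2247448714) = -0.5922679184
Term 2 = -0.0060 * 25.5500 * 0.9910403788 * 0.2078649485 = -0.0315801920
Term 3 = 0.0140 * 21.8300 * 0.9792189646 * 0.2847110681 = 0.0852051682
Theta = -0.5922679184 + (-0.0315801920) + (0.0852051682) = -0.538643


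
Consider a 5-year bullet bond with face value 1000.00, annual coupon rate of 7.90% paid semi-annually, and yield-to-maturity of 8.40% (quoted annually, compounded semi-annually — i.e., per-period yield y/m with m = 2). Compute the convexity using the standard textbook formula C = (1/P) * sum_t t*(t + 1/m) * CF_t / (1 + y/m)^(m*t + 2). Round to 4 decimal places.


Answer: Convexity = 20.1090

Derivation:
Coupon per period c = face * coupon_rate / m = 39.500000
Periods per year m = 2; per-period yield y/m = 0.042000
Number of cashflows N = 10
Cashflows (t years, CF_t, discount factor 1/(1+y/m)^(m*t), PV):
  t = 0.5000: CF_t = 39.500000, DF = 0.959693, PV = 37.907869
  t = 1.0000: CF_t = 39.500000, DF = 0.921010, PV = 36.379913
  t = 1.5000: CF_t = 39.500000, DF = 0.883887, PV = 34.913544
  t = 2.0000: CF_t = 39.500000, DF = 0.848260, PV = 33.506280
  t = 2.5000: CF_t = 39.500000, DF = 0.814069, PV = 32.155739
  t = 3.0000: CF_t = 39.500000, DF = 0.781257, PV = 30.859635
  t = 3.5000: CF_t = 39.500000, DF = 0.749766, PV = 29.615772
  t = 4.0000: CF_t = 39.500000, DF = 0.719545, PV = 28.422046
  t = 4.5000: CF_t = 39.500000, DF = 0.690543, PV = 27.276436
  t = 5.0000: CF_t = 1039.500000, DF = 0.662709, PV = 688.885913
Price P = sum_t PV_t = 979.923149
Convexity numerator sum_t t*(t + 1/m) * CF_t / (1+y/m)^(m*t + 2):
  t = 0.5000: term = 17.456772
  t = 1.0000: term = 50.259421
  t = 1.5000: term = 96.467218
  t = 2.0000: term = 154.298174
  t = 2.5000: term = 222.118293
  t = 3.0000: term = 298.431487
  t = 3.5000: term = 381.870105
  t = 4.0000: term = 471.186036
  t = 4.5000: term = 565.242365
  t = 5.0000: term = 17447.956103
Convexity = (1/P) * sum = 19705.285974 / 979.923149 = 20.109012


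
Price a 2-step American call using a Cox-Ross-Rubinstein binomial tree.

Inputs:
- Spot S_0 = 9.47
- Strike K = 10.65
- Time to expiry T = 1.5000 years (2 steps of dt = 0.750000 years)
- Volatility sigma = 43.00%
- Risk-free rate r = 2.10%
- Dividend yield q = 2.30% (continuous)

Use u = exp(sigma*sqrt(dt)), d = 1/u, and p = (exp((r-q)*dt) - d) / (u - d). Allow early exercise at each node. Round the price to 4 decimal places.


Answer: Price = V(0,0) = 1.4844

Derivation:
dt = T/N = 0.750000
u = exp(sigma*sqrt(dt)) = 1.451200; d = 1/u = 0.689085
p = (exp((r-q)*dt) - d) / (u - d) = 0.405997
Discount per step: exp(-r*dt) = 0.984373
Stock lattice S(k, i) with i counting down-moves:
  k=0: S(0,0) = 9.4700
  k=1: S(1,0) = 13.7429; S(1,1) = 6.5256
  k=2: S(2,0) = 19.9436; S(2,1) = 9.4700; S(2,2) = 4.4967
Terminal payoffs V(N, i) = max(S_T - K, 0):
  V(2,0) = 9.293649; V(2,1) = 0.000000; V(2,2) = 0.000000
Backward induction: V(k, i) = exp(-r*dt) * [p * V(k+1, i) + (1-p) * V(k+1, i+1)]; then take max(V_cont, immediate exercise) for American.
  V(1,0) = exp(-r*dt) * [p*9.293649 + (1-p)*0.000000] = 3.714229; exercise = 3.092866; V(1,0) = max -> 3.714229
  V(1,1) = exp(-r*dt) * [p*0.000000 + (1-p)*0.000000] = 0.000000; exercise = 0.000000; V(1,1) = max -> 0.000000
  V(0,0) = exp(-r*dt) * [p*3.714229 + (1-p)*0.000000] = 1.484400; exercise = 0.000000; V(0,0) = max -> 1.484400


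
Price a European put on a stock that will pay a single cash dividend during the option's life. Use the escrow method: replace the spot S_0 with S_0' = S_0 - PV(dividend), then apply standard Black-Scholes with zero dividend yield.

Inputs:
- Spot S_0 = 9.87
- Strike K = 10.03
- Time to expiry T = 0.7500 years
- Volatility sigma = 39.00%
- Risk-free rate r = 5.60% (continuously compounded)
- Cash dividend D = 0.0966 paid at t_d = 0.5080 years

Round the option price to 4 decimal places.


PV(D) = D * exp(-r * t_d) = 0.0966 * 0.97195283 = 0.09389064
S_0' = S_0 - PV(D) = 9.8700 - 0.09389064 = 9.77610936
d1 = (ln(S_0'/K) + (r + sigma^2/2)*T) / (sigma*sqrt(T)) = 0.21731608
d2 = d1 - sigma*sqrt(T) = -0.12043383
exp(-rT) = 0.95886978
N(-d1) = 0.41398101; N(-d2) = 0.54793025
P = K * exp(-rT) * N(-d2) - S_0' * N(-d1) = 10.0300 * 0.95886978 * 0.54793025 - 9.77610936 * 0.41398101 = 1.2226

Answer: Price = 1.2226


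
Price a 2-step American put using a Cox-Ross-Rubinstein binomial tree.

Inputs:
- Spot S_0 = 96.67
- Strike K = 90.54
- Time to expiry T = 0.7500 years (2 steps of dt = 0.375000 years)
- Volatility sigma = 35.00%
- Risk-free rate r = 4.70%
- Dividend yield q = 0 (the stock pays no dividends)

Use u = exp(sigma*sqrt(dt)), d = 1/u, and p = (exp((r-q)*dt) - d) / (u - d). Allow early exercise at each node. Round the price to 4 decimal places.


dt = T/N = 0.375000
u = exp(sigma*sqrt(dt)) = 1.239032; d = 1/u = 0.807082
p = (exp((r-q)*dt) - d) / (u - d) = 0.487787
Discount per step: exp(-r*dt) = 0.982529
Stock lattice S(k, i) with i counting down-moves:
  k=0: S(0,0) = 96.6700
  k=1: S(1,0) = 119.7772; S(1,1) = 78.0206
  k=2: S(2,0) = 148.4078; S(2,1) = 96.6700; S(2,2) = 62.9690
Terminal payoffs V(N, i) = max(K - S_T, 0):
  V(2,0) = 0.000000; V(2,1) = 0.000000; V(2,2) = 27.571008
Backward induction: V(k, i) = exp(-r*dt) * [p * V(k+1, i) + (1-p) * V(k+1, i+1)]; then take max(V_cont, immediate exercise) for American.
  V(1,0) = exp(-r*dt) * [p*0.000000 + (1-p)*0.000000] = 0.000000; exercise = 0.000000; V(1,0) = max -> 0.000000
  V(1,1) = exp(-r*dt) * [p*0.000000 + (1-p)*27.571008] = 13.875516; exercise = 12.519410; V(1,1) = max -> 13.875516
  V(0,0) = exp(-r*dt) * [p*0.000000 + (1-p)*13.875516] = 6.983057; exercise = 0.000000; V(0,0) = max -> 6.983057

Answer: Price = V(0,0) = 6.9831


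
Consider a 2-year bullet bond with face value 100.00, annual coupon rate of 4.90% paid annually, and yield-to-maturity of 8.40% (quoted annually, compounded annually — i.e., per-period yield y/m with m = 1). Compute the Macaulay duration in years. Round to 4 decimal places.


Coupon per period c = face * coupon_rate / m = 4.900000
Periods per year m = 1; per-period yield y/m = 0.084000
Number of cashflows N = 2
Cashflows (t years, CF_t, discount factor 1/(1+y/m)^(m*t), PV):
  t = 1.0000: CF_t = 4.900000, DF = 0.922509, PV = 4.520295
  t = 2.0000: CF_t = 104.900000, DF = 0.851023, PV = 89.272341
Price P = sum_t PV_t = 93.792636
Macaulay numerator sum_t t * PV_t:
  t * PV_t at t = 1.0000: 4.520295
  t * PV_t at t = 2.0000: 178.544682
Macaulay duration D = (sum_t t * PV_t) / P = 183.064977 / 93.792636 = 1.951805

Answer: Macaulay duration = 1.9518 years


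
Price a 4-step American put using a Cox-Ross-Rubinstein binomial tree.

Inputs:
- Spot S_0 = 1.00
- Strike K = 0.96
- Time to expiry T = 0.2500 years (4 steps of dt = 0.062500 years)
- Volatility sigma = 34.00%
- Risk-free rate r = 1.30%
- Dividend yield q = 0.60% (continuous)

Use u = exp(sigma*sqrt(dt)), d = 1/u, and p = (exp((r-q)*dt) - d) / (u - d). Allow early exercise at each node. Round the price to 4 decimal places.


Answer: Price = V(0,0) = 0.0491

Derivation:
dt = T/N = 0.062500
u = exp(sigma*sqrt(dt)) = 1.088717; d = 1/u = 0.918512
p = (exp((r-q)*dt) - d) / (u - d) = 0.481334
Discount per step: exp(-r*dt) = 0.999188
Stock lattice S(k, i) with i counting down-moves:
  k=0: S(0,0) = 1.0000
  k=1: S(1,0) = 1.0887; S(1,1) = 0.9185
  k=2: S(2,0) = 1.1853; S(2,1) = 1.0000; S(2,2) = 0.8437
  k=3: S(3,0) = 1.2905; S(3,1) = 1.0887; S(3,2) = 0.9185; S(3,3) = 0.7749
  k=4: S(4,0) = 1.4049; S(4,1) = 1.1853; S(4,2) = 1.0000; S(4,3) = 0.8437; S(4,4) = 0.7118
Terminal payoffs V(N, i) = max(K - S_T, 0):
  V(4,0) = 0.000000; V(4,1) = 0.000000; V(4,2) = 0.000000; V(4,3) = 0.116335; V(4,4) = 0.248230
Backward induction: V(k, i) = exp(-r*dt) * [p * V(k+1, i) + (1-p) * V(k+1, i+1)]; then take max(V_cont, immediate exercise) for American.
  V(3,0) = exp(-r*dt) * [p*0.000000 + (1-p)*0.000000] = 0.000000; exercise = 0.000000; V(3,0) = max -> 0.000000
  V(3,1) = exp(-r*dt) * [p*0.000000 + (1-p)*0.000000] = 0.000000; exercise = 0.000000; V(3,1) = max -> 0.000000
  V(3,2) = exp(-r*dt) * [p*0.000000 + (1-p)*0.116335] = 0.060290; exercise = 0.041488; V(3,2) = max -> 0.060290
  V(3,3) = exp(-r*dt) * [p*0.116335 + (1-p)*0.248230] = 0.184594; exercise = 0.185084; V(3,3) = max -> 0.185084
  V(2,0) = exp(-r*dt) * [p*0.000000 + (1-p)*0.000000] = 0.000000; exercise = 0.000000; V(2,0) = max -> 0.000000
  V(2,1) = exp(-r*dt) * [p*0.000000 + (1-p)*0.060290] = 0.031245; exercise = 0.000000; V(2,1) = max -> 0.031245
  V(2,2) = exp(-r*dt) * [p*0.060290 + (1-p)*0.185084] = 0.124915; exercise = 0.116335; V(2,2) = max -> 0.124915
  V(1,0) = exp(-r*dt) * [p*0.000000 + (1-p)*0.031245] = 0.016193; exercise = 0.000000; V(1,0) = max -> 0.016193
  V(1,1) = exp(-r*dt) * [p*0.031245 + (1-p)*0.124915] = 0.079764; exercise = 0.041488; V(1,1) = max -> 0.079764
  V(0,0) = exp(-r*dt) * [p*0.016193 + (1-p)*0.079764] = 0.049125; exercise = 0.000000; V(0,0) = max -> 0.049125


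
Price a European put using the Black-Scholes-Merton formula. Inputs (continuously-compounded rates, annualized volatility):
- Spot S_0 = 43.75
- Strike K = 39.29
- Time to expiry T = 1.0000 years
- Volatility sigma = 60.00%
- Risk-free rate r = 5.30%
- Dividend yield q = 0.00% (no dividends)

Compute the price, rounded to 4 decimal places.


d1 = (ln(S/K) + (r - q + 0.5*sigma^2) * T) / (sigma * sqrt(T)) = 0.56753597
d2 = d1 - sigma * sqrt(T) = -0.03246403
exp(-rT) = 0.94838001; exp(-qT) = 1.00000000
P = K * exp(-rT) * N(-d2) - S_0 * exp(-qT) * N(-d1)
N(-d1) = 0.28517505; N(-d2) = 0.51294900
P = 39.2900 * 0.94838001 * 0.51294900 - 43.7500 * 1.00000000 * 0.28517505 = 6.6370

Answer: Price = 6.6370


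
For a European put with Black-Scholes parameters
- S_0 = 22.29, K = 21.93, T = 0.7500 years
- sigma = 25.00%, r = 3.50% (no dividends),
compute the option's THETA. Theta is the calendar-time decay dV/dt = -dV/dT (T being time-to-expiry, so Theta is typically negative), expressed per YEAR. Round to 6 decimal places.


d1 = 0.3047027705; d2 = 0.0881964196
phi(d1) = 0.3808459096; exp(-qT) = 1.0000000000; exp(-rT) = 0.9740915363
Theta = -S*exp(-qT)*phi(d1)*sigma/(2*sqrt(T)) + r*K*exp(-rT)*N(-d2) - q*S*exp(-qT)*N(-d1)
N(-d1) = 0.3802962697; N(-d2) = 0.4648602815; sqrt(T) = 0.8660254038
Term 1 = -22.2900 * 1.0000000000 * 0.3808459096 * 0.2500 / (2 * 0.8660254038) = -1.2252895942
Term 2 = 0.0350 * 21.9300 * 0.9740915363 * 0.4648602815 = 0.3475592783
Term 3 = 0 (no dividend yield, q = 0)
Theta = -1.2252895942 + (0.3475592783) + (0.0000000000) = -0.877730

Answer: Theta = -0.877730


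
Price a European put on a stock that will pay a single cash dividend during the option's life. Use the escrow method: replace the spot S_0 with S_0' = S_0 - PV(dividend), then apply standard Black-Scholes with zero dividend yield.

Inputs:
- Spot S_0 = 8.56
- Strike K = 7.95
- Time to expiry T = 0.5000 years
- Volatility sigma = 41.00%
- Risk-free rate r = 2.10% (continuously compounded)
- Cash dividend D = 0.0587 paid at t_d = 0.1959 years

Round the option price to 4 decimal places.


Answer: Price = 0.6593

Derivation:
PV(D) = D * exp(-r * t_d) = 0.0587 * 0.99589455 = 0.05845901
S_0' = S_0 - PV(D) = 8.5600 - 0.05845901 = 8.50154099
d1 = (ln(S_0'/K) + (r + sigma^2/2)*T) / (sigma*sqrt(T)) = 0.41253821
d2 = d1 - sigma*sqrt(T) = 0.12262443
exp(-rT) = 0.98955493
N(-d1) = 0.33997249; N(-d2) = 0.45120226
P = K * exp(-rT) * N(-d2) - S_0' * N(-d1) = 7.9500 * 0.98955493 * 0.45120226 - 8.50154099 * 0.33997249 = 0.6593


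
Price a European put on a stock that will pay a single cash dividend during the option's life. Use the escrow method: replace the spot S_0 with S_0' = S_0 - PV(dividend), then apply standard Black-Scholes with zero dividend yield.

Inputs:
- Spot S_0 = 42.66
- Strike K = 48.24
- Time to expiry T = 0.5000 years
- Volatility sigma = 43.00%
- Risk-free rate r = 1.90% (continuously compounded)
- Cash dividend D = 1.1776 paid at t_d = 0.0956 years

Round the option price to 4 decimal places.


Answer: Price = 9.1101

Derivation:
PV(D) = D * exp(-r * t_d) = 1.1776 * 0.99818525 = 1.17546295
S_0' = S_0 - PV(D) = 42.6600 - 1.17546295 = 41.48453705
d1 = (ln(S_0'/K) + (r + sigma^2/2)*T) / (sigma*sqrt(T)) = -0.31291217
d2 = d1 - sigma*sqrt(T) = -0.61696808
exp(-rT) = 0.99054498
N(-d1) = 0.62282630; N(-d2) = 0.73137211
P = K * exp(-rT) * N(-d2) - S_0' * N(-d1) = 48.2400 * 0.99054498 * 0.73137211 - 41.48453705 * 0.62282630 = 9.1101


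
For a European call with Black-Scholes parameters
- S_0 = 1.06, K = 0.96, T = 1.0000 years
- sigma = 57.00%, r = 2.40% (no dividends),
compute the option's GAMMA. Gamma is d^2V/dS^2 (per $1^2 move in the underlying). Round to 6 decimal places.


Answer: Gamma = 0.582420

Derivation:
d1 = 0.5009489520; d2 = -0.0690510480
phi(d1) = 0.3518981614; exp(-qT) = 1.0000000000; exp(-rT) = 0.9762857098
Gamma = exp(-qT) * phi(d1) / (S * sigma * sqrt(T)) = 1.0000000000 * 0.3518981614 / (1.0600 * 0.5700 * 1.0000000000) = 0.582420


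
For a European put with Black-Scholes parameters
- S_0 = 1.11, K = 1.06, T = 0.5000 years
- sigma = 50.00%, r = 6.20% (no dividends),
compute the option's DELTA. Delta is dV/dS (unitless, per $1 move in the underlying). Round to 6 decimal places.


Answer: Delta = -0.346487

Derivation:
d1 = 0.3948232740; d2 = 0.0412698834
phi(d1) = 0.3690285591; exp(-qT) = 1.0000000000; exp(-rT) = 0.9694755731
N(-d1) = 0.3464866587
Delta = -exp(-qT) * N(-d1) = -1.0000000000 * 0.3464866587 = -0.346487


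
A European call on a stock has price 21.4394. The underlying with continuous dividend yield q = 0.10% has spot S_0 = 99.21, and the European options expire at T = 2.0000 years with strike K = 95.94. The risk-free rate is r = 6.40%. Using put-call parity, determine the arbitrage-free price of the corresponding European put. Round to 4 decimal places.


Answer: Put price = 6.8408

Derivation:
Put-call parity: C - P = S_0 * exp(-qT) - K * exp(-rT).
S_0 * exp(-qT) = 99.2100 * 0.99800200 = 99.01177829
K * exp(-rT) = 95.9400 * 0.87985338 = 84.41313320
P = C - S*exp(-qT) + K*exp(-rT)
P = 21.4394 - 99.01177829 + 84.41313320 = 6.8408


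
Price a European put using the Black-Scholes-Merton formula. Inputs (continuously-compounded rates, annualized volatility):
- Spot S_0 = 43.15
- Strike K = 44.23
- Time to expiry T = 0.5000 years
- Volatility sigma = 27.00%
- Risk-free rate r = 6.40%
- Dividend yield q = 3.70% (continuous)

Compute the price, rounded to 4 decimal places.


d1 = (ln(S/K) + (r - q + 0.5*sigma^2) * T) / (sigma * sqrt(T)) = 0.03668641
d2 = d1 - sigma * sqrt(T) = -0.15423243
exp(-rT) = 0.96850658; exp(-qT) = 0.98167007
P = K * exp(-rT) * N(-d2) - S_0 * exp(-qT) * N(-d1)
N(-d1) = 0.48536752; N(-d2) = 0.56128676
P = 44.2300 * 0.96850658 * 0.56128676 - 43.1500 * 0.98167007 * 0.48536752 = 3.4842

Answer: Price = 3.4842


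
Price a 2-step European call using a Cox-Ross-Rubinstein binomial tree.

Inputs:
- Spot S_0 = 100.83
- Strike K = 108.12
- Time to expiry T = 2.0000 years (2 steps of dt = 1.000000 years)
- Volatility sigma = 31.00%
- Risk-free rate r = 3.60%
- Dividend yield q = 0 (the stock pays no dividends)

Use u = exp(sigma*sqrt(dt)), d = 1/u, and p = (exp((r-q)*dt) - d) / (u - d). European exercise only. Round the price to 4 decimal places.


dt = T/N = 1.000000
u = exp(sigma*sqrt(dt)) = 1.363425; d = 1/u = 0.733447
p = (exp((r-q)*dt) - d) / (u - d) = 0.481301
Discount per step: exp(-r*dt) = 0.964640
Stock lattice S(k, i) with i counting down-moves:
  k=0: S(0,0) = 100.8300
  k=1: S(1,0) = 137.4742; S(1,1) = 73.9535
  k=2: S(2,0) = 187.4357; S(2,1) = 100.8300; S(2,2) = 54.2409
Terminal payoffs V(N, i) = max(S_T - K, 0):
  V(2,0) = 79.315714; V(2,1) = 0.000000; V(2,2) = 0.000000
Backward induction: V(k, i) = exp(-r*dt) * [p * V(k+1, i) + (1-p) * V(k+1, i+1)].
  V(1,0) = exp(-r*dt) * [p*79.315714 + (1-p)*0.000000] = 36.824858
  V(1,1) = exp(-r*dt) * [p*0.000000 + (1-p)*0.000000] = 0.000000
  V(0,0) = exp(-r*dt) * [p*36.824858 + (1-p)*0.000000] = 17.097118

Answer: Price = V(0,0) = 17.0971


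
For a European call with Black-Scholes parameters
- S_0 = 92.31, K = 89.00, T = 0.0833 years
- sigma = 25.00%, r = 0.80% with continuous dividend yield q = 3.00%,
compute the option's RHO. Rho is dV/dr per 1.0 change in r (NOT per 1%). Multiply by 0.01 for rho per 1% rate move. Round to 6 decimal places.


Answer: Rho = 4.976453

Derivation:
d1 = 0.5167621089; d2 = 0.4446077604
phi(d1) = 0.3490779352; exp(-qT) = 0.9975041199; exp(-rT) = 0.9993338220
N(d2) = 0.6716983809
Rho = K*T*exp(-rT)*N(d2) = 89.0000 * 0.0833 * 0.9993338220 * 0.6716983809 = 4.976453


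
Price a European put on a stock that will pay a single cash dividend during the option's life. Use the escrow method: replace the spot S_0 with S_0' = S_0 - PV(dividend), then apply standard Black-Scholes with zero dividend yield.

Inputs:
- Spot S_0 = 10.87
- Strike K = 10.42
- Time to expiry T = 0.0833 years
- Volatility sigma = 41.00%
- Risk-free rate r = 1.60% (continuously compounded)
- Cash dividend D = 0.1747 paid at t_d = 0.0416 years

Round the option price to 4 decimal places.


PV(D) = D * exp(-r * t_d) = 0.1747 * 0.99933462 = 0.17458376
S_0' = S_0 - PV(D) = 10.8700 - 0.17458376 = 10.69541624
d1 = (ln(S_0'/K) + (r + sigma^2/2)*T) / (sigma*sqrt(T)) = 0.29089393
d2 = d1 - sigma*sqrt(T) = 0.17256080
exp(-rT) = 0.99866809
N(-d1) = 0.38556622; N(-d2) = 0.43149833
P = K * exp(-rT) * N(-d2) - S_0' * N(-d1) = 10.4200 * 0.99866809 * 0.43149833 - 10.69541624 * 0.38556622 = 0.3664

Answer: Price = 0.3664


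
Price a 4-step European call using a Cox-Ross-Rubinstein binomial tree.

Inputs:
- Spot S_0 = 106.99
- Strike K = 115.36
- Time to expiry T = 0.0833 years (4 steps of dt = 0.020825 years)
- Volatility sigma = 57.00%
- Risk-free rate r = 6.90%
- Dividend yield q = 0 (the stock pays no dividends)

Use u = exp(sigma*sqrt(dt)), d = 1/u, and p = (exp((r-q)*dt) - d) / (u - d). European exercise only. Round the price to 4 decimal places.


dt = T/N = 0.020825
u = exp(sigma*sqrt(dt)) = 1.085734; d = 1/u = 0.921036
p = (exp((r-q)*dt) - d) / (u - d) = 0.488179
Discount per step: exp(-r*dt) = 0.998564
Stock lattice S(k, i) with i counting down-moves:
  k=0: S(0,0) = 106.9900
  k=1: S(1,0) = 116.1626; S(1,1) = 98.5417
  k=2: S(2,0) = 126.1217; S(2,1) = 106.9900; S(2,2) = 90.7604
  k=3: S(3,0) = 136.9346; S(3,1) = 116.1626; S(3,2) = 98.5417; S(3,3) = 83.5936
  k=4: S(4,0) = 148.6745; S(4,1) = 126.1217; S(4,2) = 106.9900; S(4,3) = 90.7604; S(4,4) = 76.9928
Terminal payoffs V(N, i) = max(S_T - K, 0):
  V(4,0) = 33.314477; V(4,1) = 10.761697; V(4,2) = 0.000000; V(4,3) = 0.000000; V(4,4) = 0.000000
Backward induction: V(k, i) = exp(-r*dt) * [p * V(k+1, i) + (1-p) * V(k+1, i+1)].
  V(3,0) = exp(-r*dt) * [p*33.314477 + (1-p)*10.761697] = 21.740218
  V(3,1) = exp(-r*dt) * [p*10.761697 + (1-p)*0.000000] = 5.246085
  V(3,2) = exp(-r*dt) * [p*0.000000 + (1-p)*0.000000] = 0.000000
  V(3,3) = exp(-r*dt) * [p*0.000000 + (1-p)*0.000000] = 0.000000
  V(2,0) = exp(-r*dt) * [p*21.740218 + (1-p)*5.246085] = 13.279071
  V(2,1) = exp(-r*dt) * [p*5.246085 + (1-p)*0.000000] = 2.557349
  V(2,2) = exp(-r*dt) * [p*0.000000 + (1-p)*0.000000] = 0.000000
  V(1,0) = exp(-r*dt) * [p*13.279071 + (1-p)*2.557349] = 7.780275
  V(1,1) = exp(-r*dt) * [p*2.557349 + (1-p)*0.000000] = 1.246650
  V(0,0) = exp(-r*dt) * [p*7.780275 + (1-p)*1.246650] = 4.429856

Answer: Price = V(0,0) = 4.4299


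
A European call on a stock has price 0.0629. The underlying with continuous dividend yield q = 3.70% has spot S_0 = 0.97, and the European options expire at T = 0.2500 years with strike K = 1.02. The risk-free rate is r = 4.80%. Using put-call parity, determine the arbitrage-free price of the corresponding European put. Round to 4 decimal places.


Put-call parity: C - P = S_0 * exp(-qT) - K * exp(-rT).
S_0 * exp(-qT) = 0.9700 * 0.99079265 = 0.96106887
K * exp(-rT) = 1.0200 * 0.98807171 = 1.00783315
P = C - S*exp(-qT) + K*exp(-rT)
P = 0.0629 - 0.96106887 + 1.00783315 = 0.1097

Answer: Put price = 0.1097


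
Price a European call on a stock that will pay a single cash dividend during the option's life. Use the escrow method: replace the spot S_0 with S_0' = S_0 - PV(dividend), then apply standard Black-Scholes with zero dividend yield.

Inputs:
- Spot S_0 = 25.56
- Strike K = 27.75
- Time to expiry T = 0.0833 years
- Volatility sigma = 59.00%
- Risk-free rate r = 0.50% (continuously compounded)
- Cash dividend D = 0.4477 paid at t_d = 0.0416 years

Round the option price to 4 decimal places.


Answer: Price = 0.7764

Derivation:
PV(D) = D * exp(-r * t_d) = 0.4477 * 0.99979202 = 0.44760689
S_0' = S_0 - PV(D) = 25.5600 - 0.44760689 = 25.11239311
d1 = (ln(S_0'/K) + (r + sigma^2/2)*T) / (sigma*sqrt(T)) = -0.49892750
d2 = d1 - sigma*sqrt(T) = -0.66921176
exp(-rT) = 0.99958359
N(d1) = 0.30891523; N(d2) = 0.25168020
C = S_0' * N(d1) - K * exp(-rT) * N(d2) = 25.11239311 * 0.30891523 - 27.7500 * 0.99958359 * 0.25168020 = 0.7764


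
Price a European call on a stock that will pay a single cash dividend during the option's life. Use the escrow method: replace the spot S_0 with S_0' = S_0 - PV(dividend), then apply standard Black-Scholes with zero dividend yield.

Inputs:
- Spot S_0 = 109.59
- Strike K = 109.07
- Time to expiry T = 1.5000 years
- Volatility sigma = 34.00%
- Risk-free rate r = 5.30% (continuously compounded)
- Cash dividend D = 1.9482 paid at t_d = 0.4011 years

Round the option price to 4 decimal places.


PV(D) = D * exp(-r * t_d) = 1.9482 * 0.97896606 = 1.90722169
S_0' = S_0 - PV(D) = 109.5900 - 1.90722169 = 107.68277831
d1 = (ln(S_0'/K) + (r + sigma^2/2)*T) / (sigma*sqrt(T)) = 0.36838354
d2 = d1 - sigma*sqrt(T) = -0.04802972
exp(-rT) = 0.92357802
N(d1) = 0.64370637; N(d2) = 0.48084628
C = S_0' * N(d1) - K * exp(-rT) * N(d2) = 107.68277831 * 0.64370637 - 109.0700 * 0.92357802 * 0.48084628 = 20.8782

Answer: Price = 20.8782


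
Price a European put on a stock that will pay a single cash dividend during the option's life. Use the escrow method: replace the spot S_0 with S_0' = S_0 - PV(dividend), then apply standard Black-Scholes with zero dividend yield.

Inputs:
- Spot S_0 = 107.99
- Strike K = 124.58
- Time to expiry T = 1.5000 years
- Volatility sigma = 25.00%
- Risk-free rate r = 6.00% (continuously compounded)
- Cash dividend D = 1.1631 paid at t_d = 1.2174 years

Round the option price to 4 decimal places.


PV(D) = D * exp(-r * t_d) = 1.1631 * 0.92955993 = 1.08117115
S_0' = S_0 - PV(D) = 107.9900 - 1.08117115 = 106.90882885
d1 = (ln(S_0'/K) + (r + sigma^2/2)*T) / (sigma*sqrt(T)) = -0.05257152
d2 = d1 - sigma*sqrt(T) = -0.35875774
exp(-rT) = 0.91393119
N(-d1) = 0.52096335; N(-d2) = 0.64011184
P = K * exp(-rT) * N(-d2) - S_0' * N(-d1) = 124.5800 * 0.91393119 * 0.64011184 - 106.90882885 * 0.52096335 = 17.1860

Answer: Price = 17.1860


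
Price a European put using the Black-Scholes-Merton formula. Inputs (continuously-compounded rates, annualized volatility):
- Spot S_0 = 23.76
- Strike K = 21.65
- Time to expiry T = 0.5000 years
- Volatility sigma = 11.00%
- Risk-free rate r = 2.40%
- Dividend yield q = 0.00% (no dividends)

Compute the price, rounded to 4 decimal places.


Answer: Price = 0.0717

Derivation:
d1 = (ln(S/K) + (r - q + 0.5*sigma^2) * T) / (sigma * sqrt(T)) = 1.38879680
d2 = d1 - sigma * sqrt(T) = 1.31101506
exp(-rT) = 0.98807171; exp(-qT) = 1.00000000
P = K * exp(-rT) * N(-d2) - S_0 * exp(-qT) * N(-d1)
N(-d1) = 0.08244727; N(-d2) = 0.09492634
P = 21.6500 * 0.98807171 * 0.09492634 - 23.7600 * 1.00000000 * 0.08244727 = 0.0717


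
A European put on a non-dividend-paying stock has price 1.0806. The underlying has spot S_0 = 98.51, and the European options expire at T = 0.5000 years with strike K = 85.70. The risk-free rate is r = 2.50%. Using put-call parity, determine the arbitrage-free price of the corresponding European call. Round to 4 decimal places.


Put-call parity: C - P = S_0 * exp(-qT) - K * exp(-rT).
S_0 * exp(-qT) = 98.5100 * 1.00000000 = 98.51000000
K * exp(-rT) = 85.7000 * 0.98757780 = 84.63541750
C = P + S*exp(-qT) - K*exp(-rT)
C = 1.0806 + 98.51000000 - 84.63541750 = 14.9552

Answer: Call price = 14.9552


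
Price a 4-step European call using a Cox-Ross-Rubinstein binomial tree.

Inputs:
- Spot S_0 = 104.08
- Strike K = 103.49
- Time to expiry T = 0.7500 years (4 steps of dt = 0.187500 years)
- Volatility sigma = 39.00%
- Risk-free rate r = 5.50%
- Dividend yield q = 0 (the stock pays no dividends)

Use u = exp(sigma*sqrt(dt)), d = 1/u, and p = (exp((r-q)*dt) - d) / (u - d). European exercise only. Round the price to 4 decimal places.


dt = T/N = 0.187500
u = exp(sigma*sqrt(dt)) = 1.183972; d = 1/u = 0.844615
p = (exp((r-q)*dt) - d) / (u - d) = 0.488427
Discount per step: exp(-r*dt) = 0.989740
Stock lattice S(k, i) with i counting down-moves:
  k=0: S(0,0) = 104.0800
  k=1: S(1,0) = 123.2278; S(1,1) = 87.9075
  k=2: S(2,0) = 145.8983; S(2,1) = 104.0800; S(2,2) = 74.2479
  k=3: S(3,0) = 172.7395; S(3,1) = 123.2278; S(3,2) = 87.9075; S(3,3) = 62.7109
  k=4: S(4,0) = 204.5187; S(4,1) = 145.8983; S(4,2) = 104.0800; S(4,3) = 74.2479; S(4,4) = 52.9665
Terminal payoffs V(N, i) = max(S_T - K, 0):
  V(4,0) = 101.028748; V(4,1) = 42.408291; V(4,2) = 0.590000; V(4,3) = 0.000000; V(4,4) = 0.000000
Backward induction: V(k, i) = exp(-r*dt) * [p * V(k+1, i) + (1-p) * V(k+1, i+1)].
  V(3,0) = exp(-r*dt) * [p*101.028748 + (1-p)*42.408291] = 70.311259
  V(3,1) = exp(-r*dt) * [p*42.408291 + (1-p)*0.590000] = 20.799570
  V(3,2) = exp(-r*dt) * [p*0.590000 + (1-p)*0.000000] = 0.285215
  V(3,3) = exp(-r*dt) * [p*0.000000 + (1-p)*0.000000] = 0.000000
  V(2,0) = exp(-r*dt) * [p*70.311259 + (1-p)*20.799570] = 44.520911
  V(2,1) = exp(-r*dt) * [p*20.799570 + (1-p)*0.285215] = 10.199253
  V(2,2) = exp(-r*dt) * [p*0.285215 + (1-p)*0.000000] = 0.137878
  V(1,0) = exp(-r*dt) * [p*44.520911 + (1-p)*10.199253] = 26.686246
  V(1,1) = exp(-r*dt) * [p*10.199253 + (1-p)*0.137878] = 5.000291
  V(0,0) = exp(-r*dt) * [p*26.686246 + (1-p)*5.000291] = 15.432324

Answer: Price = V(0,0) = 15.4323


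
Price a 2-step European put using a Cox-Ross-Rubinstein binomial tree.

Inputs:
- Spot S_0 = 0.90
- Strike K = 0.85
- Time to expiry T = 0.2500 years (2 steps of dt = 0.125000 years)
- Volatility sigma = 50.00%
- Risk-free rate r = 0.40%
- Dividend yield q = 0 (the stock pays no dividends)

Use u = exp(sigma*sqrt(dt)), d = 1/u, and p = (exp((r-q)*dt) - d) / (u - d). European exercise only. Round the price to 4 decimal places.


Answer: Price = V(0,0) = 0.0641

Derivation:
dt = T/N = 0.125000
u = exp(sigma*sqrt(dt)) = 1.193365; d = 1/u = 0.837967
p = (exp((r-q)*dt) - d) / (u - d) = 0.457328
Discount per step: exp(-r*dt) = 0.999500
Stock lattice S(k, i) with i counting down-moves:
  k=0: S(0,0) = 0.9000
  k=1: S(1,0) = 1.0740; S(1,1) = 0.7542
  k=2: S(2,0) = 1.2817; S(2,1) = 0.9000; S(2,2) = 0.6320
Terminal payoffs V(N, i) = max(K - S_T, 0):
  V(2,0) = 0.000000; V(2,1) = 0.000000; V(2,2) = 0.218030
Backward induction: V(k, i) = exp(-r*dt) * [p * V(k+1, i) + (1-p) * V(k+1, i+1)].
  V(1,0) = exp(-r*dt) * [p*0.000000 + (1-p)*0.000000] = 0.000000
  V(1,1) = exp(-r*dt) * [p*0.000000 + (1-p)*0.218030] = 0.118260
  V(0,0) = exp(-r*dt) * [p*0.000000 + (1-p)*0.118260] = 0.064144


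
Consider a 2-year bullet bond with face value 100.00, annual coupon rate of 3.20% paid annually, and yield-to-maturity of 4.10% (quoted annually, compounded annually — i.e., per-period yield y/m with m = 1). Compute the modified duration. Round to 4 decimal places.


Answer: Modified duration = 1.8912

Derivation:
Coupon per period c = face * coupon_rate / m = 3.200000
Periods per year m = 1; per-period yield y/m = 0.041000
Number of cashflows N = 2
Cashflows (t years, CF_t, discount factor 1/(1+y/m)^(m*t), PV):
  t = 1.0000: CF_t = 3.200000, DF = 0.960615, PV = 3.073967
  t = 2.0000: CF_t = 103.200000, DF = 0.922781, PV = 95.230977
Price P = sum_t PV_t = 98.304944
First compute Macaulay numerator sum_t t * PV_t:
  t * PV_t at t = 1.0000: 3.073967
  t * PV_t at t = 2.0000: 190.461953
Macaulay duration D = 193.535921 / 98.304944 = 1.968730
Modified duration = D / (1 + y/m) = 1.968730 / (1 + 0.041000) = 1.891191


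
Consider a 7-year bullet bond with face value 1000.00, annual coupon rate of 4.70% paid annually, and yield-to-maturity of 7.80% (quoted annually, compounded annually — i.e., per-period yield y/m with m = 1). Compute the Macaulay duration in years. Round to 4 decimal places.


Coupon per period c = face * coupon_rate / m = 47.000000
Periods per year m = 1; per-period yield y/m = 0.078000
Number of cashflows N = 7
Cashflows (t years, CF_t, discount factor 1/(1+y/m)^(m*t), PV):
  t = 1.0000: CF_t = 47.000000, DF = 0.927644, PV = 43.599258
  t = 2.0000: CF_t = 47.000000, DF = 0.860523, PV = 40.444581
  t = 3.0000: CF_t = 47.000000, DF = 0.798259, PV = 37.518164
  t = 4.0000: CF_t = 47.000000, DF = 0.740500, PV = 34.803491
  t = 5.0000: CF_t = 47.000000, DF = 0.686920, PV = 32.285243
  t = 6.0000: CF_t = 47.000000, DF = 0.637217, PV = 29.949205
  t = 7.0000: CF_t = 1047.000000, DF = 0.591111, PV = 618.892694
Price P = sum_t PV_t = 837.492635
Macaulay numerator sum_t t * PV_t:
  t * PV_t at t = 1.0000: 43.599258
  t * PV_t at t = 2.0000: 80.889161
  t * PV_t at t = 3.0000: 112.554491
  t * PV_t at t = 4.0000: 139.213966
  t * PV_t at t = 5.0000: 161.426213
  t * PV_t at t = 6.0000: 179.695228
  t * PV_t at t = 7.0000: 4332.248856
Macaulay duration D = (sum_t t * PV_t) / P = 5049.627173 / 837.492635 = 6.029459

Answer: Macaulay duration = 6.0295 years


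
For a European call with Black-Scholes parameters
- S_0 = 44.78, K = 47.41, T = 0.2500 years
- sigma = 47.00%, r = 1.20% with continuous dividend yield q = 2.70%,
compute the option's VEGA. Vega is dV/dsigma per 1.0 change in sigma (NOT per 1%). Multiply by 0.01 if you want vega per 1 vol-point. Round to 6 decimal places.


Answer: Vega = 8.784079

Derivation:
d1 = -0.1413151734; d2 = -0.3763151734
phi(d1) = 0.3949786673; exp(-qT) = 0.9932727301; exp(-rT) = 0.9970044955
Vega = S * exp(-qT) * phi(d1) * sqrt(T) = 44.7800 * 0.9932727301 * 0.3949786673 * 0.5000000000 = 8.784079


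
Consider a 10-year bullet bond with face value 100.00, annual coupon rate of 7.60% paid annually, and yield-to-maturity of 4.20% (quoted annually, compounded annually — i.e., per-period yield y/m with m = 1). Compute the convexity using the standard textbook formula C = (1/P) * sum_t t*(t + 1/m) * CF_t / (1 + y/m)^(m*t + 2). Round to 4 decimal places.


Coupon per period c = face * coupon_rate / m = 7.600000
Periods per year m = 1; per-period yield y/m = 0.042000
Number of cashflows N = 10
Cashflows (t years, CF_t, discount factor 1/(1+y/m)^(m*t), PV):
  t = 1.0000: CF_t = 7.600000, DF = 0.959693, PV = 7.293666
  t = 2.0000: CF_t = 7.600000, DF = 0.921010, PV = 6.999679
  t = 3.0000: CF_t = 7.600000, DF = 0.883887, PV = 6.717543
  t = 4.0000: CF_t = 7.600000, DF = 0.848260, PV = 6.446778
  t = 5.0000: CF_t = 7.600000, DF = 0.814069, PV = 6.186927
  t = 6.0000: CF_t = 7.600000, DF = 0.781257, PV = 5.937550
  t = 7.0000: CF_t = 7.600000, DF = 0.749766, PV = 5.698225
  t = 8.0000: CF_t = 7.600000, DF = 0.719545, PV = 5.468546
  t = 9.0000: CF_t = 7.600000, DF = 0.690543, PV = 5.248124
  t = 10.0000: CF_t = 107.600000, DF = 0.662709, PV = 71.307479
Price P = sum_t PV_t = 127.304517
Convexity numerator sum_t t*(t + 1/m) * CF_t / (1+y/m)^(m*t + 2):
  t = 1.0000: term = 13.435085
  t = 2.0000: term = 38.680668
  t = 3.0000: term = 74.243125
  t = 4.0000: term = 118.751000
  t = 5.0000: term = 170.946737
  t = 6.0000: term = 229.678917
  t = 7.0000: term = 293.894967
  t = 8.0000: term = 362.634316
  t = 9.0000: term = 435.021972
  t = 10.0000: term = 7224.242719
Convexity = (1/P) * sum = 8961.529506 / 127.304517 = 70.394435

Answer: Convexity = 70.3944


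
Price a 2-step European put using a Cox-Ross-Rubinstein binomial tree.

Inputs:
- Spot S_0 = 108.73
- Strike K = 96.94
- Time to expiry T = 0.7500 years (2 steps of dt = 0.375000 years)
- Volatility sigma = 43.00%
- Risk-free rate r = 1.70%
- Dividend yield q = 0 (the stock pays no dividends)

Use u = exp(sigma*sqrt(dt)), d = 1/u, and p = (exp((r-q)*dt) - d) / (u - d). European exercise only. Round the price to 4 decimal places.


Answer: Price = V(0,0) = 9.8970

Derivation:
dt = T/N = 0.375000
u = exp(sigma*sqrt(dt)) = 1.301243; d = 1/u = 0.768496
p = (exp((r-q)*dt) - d) / (u - d) = 0.446552
Discount per step: exp(-r*dt) = 0.993645
Stock lattice S(k, i) with i counting down-moves:
  k=0: S(0,0) = 108.7300
  k=1: S(1,0) = 141.4842; S(1,1) = 83.5586
  k=2: S(2,0) = 184.1053; S(2,1) = 108.7300; S(2,2) = 64.2144
Terminal payoffs V(N, i) = max(K - S_T, 0):
  V(2,0) = 0.000000; V(2,1) = 0.000000; V(2,2) = 32.725602
Backward induction: V(k, i) = exp(-r*dt) * [p * V(k+1, i) + (1-p) * V(k+1, i+1)].
  V(1,0) = exp(-r*dt) * [p*0.000000 + (1-p)*0.000000] = 0.000000
  V(1,1) = exp(-r*dt) * [p*0.000000 + (1-p)*32.725602] = 17.996816
  V(0,0) = exp(-r*dt) * [p*0.000000 + (1-p)*17.996816] = 9.897003


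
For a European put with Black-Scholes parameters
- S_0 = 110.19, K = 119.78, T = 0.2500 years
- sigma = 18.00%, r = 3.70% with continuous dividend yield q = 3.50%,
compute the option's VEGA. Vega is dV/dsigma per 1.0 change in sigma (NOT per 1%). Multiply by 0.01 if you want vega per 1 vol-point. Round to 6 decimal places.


Answer: Vega = 14.836533

Derivation:
d1 = -0.8766730926; d2 = -0.9666730926
phi(d1) = 0.2716566330; exp(-qT) = 0.9912881698; exp(-rT) = 0.9907926496
Vega = S * exp(-qT) * phi(d1) * sqrt(T) = 110.1900 * 0.9912881698 * 0.2716566330 * 0.5000000000 = 14.836533
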